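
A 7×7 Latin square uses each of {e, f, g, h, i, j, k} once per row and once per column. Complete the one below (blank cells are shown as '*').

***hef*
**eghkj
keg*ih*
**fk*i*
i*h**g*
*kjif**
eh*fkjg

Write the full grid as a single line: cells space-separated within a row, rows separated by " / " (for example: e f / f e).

j g k h e f i / f i e g h k j / k e g j i h f / h j f k g i e / i f h e j g k / g k j i f e h / e h i f k j g

At row 2, column 1: row 2 has {e,g,h,j,k}; column 1 has {e,i,k}; that leaves f.
At row 2, column 2: row 2 has {e,f,g,h,j,k}; column 2 has {e,h,k}; that leaves i.
At row 3, column 4: row 3 has {e,g,h,i,k}; column 4 has {f,g,h,i,k}; that leaves j.
At row 3, column 7: row 3 has {e,g,h,i,j,k}; column 7 has {g,j}; that leaves f.
At row 5, column 4: row 5 has {g,h,i}; column 4 has {f,g,h,i,j,k}; that leaves e.
At row 5, column 5: row 5 has {e,g,h,i}; column 5 has {e,f,h,i,k}; that leaves j.
At row 5, column 7: row 5 has {e,g,h,i,j}; column 7 has {f,g,j}; that leaves k.
At row 6, column 6: row 6 has {f,i,j,k}; column 6 has {f,g,h,i,j,k}; that leaves e.
At row 6, column 7: row 6 has {e,f,i,j,k}; column 7 has {f,g,j,k}; that leaves h.
At row 7, column 3: row 7 has {e,f,g,h,j,k}; column 3 has {e,f,g,h,j}; that leaves i.
At row 1, column 3: row 1 has {e,f,h}; column 3 has {e,f,g,h,i,j}; that leaves k.
At row 1, column 7: row 1 has {e,f,h,k}; column 7 has {f,g,h,j,k}; that leaves i.
At row 4, column 5: row 4 has {f,i,k}; column 5 has {e,f,h,i,j,k}; that leaves g.
At row 4, column 7: row 4 has {f,g,i,k}; column 7 has {f,g,h,i,j,k}; that leaves e.
At row 5, column 2: row 5 has {e,g,h,i,j,k}; column 2 has {e,h,i,k}; that leaves f.
At row 6, column 1: row 6 has {e,f,h,i,j,k}; column 1 has {e,f,i,k}; that leaves g.
At row 1, column 1: row 1 has {e,f,h,i,k}; column 1 has {e,f,g,i,k}; that leaves j.
At row 1, column 2: row 1 has {e,f,h,i,j,k}; column 2 has {e,f,h,i,k}; that leaves g.
At row 4, column 1: row 4 has {e,f,g,i,k}; column 1 has {e,f,g,i,j,k}; that leaves h.
At row 4, column 2: row 4 has {e,f,g,h,i,k}; column 2 has {e,f,g,h,i,k}; that leaves j.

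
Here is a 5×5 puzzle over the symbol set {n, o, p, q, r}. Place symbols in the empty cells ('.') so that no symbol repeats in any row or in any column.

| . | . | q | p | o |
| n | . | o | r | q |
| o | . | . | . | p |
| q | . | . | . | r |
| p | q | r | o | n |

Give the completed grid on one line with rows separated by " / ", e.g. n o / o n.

r n q p o / n p o r q / o r n q p / q o p n r / p q r o n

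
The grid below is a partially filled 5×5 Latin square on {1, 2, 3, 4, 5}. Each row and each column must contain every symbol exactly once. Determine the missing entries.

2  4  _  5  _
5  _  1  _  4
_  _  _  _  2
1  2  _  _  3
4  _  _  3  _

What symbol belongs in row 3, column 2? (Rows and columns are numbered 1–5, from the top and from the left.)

5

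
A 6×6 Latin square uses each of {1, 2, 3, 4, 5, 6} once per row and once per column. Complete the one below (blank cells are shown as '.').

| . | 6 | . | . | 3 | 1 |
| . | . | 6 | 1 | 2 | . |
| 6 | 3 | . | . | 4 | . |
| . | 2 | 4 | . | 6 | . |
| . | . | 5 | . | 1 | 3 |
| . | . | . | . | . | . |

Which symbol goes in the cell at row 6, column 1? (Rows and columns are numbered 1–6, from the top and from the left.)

(r1,c3) = 2
(r3,c3) = 1
(r4,c6) = 5
(r5,c2) = 4
(r6,c3) = 3
(r6,c5) = 5
(r2,c2) = 5
(r2,c6) = 4
(r3,c6) = 2
(r4,c4) = 3
(r5,c1) = 2
(r5,c4) = 6
(r6,c2) = 1
(r6,c6) = 6
(r2,c1) = 3
(r3,c4) = 5
(r4,c1) = 1
(r6,c1) = 4

4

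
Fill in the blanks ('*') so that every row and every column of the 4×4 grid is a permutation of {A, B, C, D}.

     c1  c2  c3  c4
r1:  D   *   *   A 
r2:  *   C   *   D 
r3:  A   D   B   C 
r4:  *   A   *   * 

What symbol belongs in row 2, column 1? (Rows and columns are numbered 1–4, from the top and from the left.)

B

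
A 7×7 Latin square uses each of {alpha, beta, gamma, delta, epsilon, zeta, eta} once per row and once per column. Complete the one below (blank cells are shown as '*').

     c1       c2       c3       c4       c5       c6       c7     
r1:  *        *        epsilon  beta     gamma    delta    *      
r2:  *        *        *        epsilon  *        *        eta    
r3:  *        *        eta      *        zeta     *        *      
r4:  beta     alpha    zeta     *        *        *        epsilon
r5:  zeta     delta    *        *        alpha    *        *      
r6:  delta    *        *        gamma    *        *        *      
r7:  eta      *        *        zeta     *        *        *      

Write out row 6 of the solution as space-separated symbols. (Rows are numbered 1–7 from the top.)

delta zeta beta gamma epsilon eta alpha

row 1 has {beta,gamma,delta,epsilon}; column 1 has {beta,delta,zeta,eta} — only alpha is left for (r1,c1).
row 1 has {alpha,beta,gamma,delta,epsilon}; column 7 has {epsilon,eta} — only zeta is left for (r1,c7).
row 2 has {epsilon,eta}; column 1 has {alpha,beta,delta,zeta,eta} — only gamma is left for (r2,c1).
row 3 has {zeta,eta}; column 1 has {alpha,beta,gamma,delta,zeta,eta} — only epsilon is left for (r3,c1).
row 5 has {alpha,delta,zeta}; column 4 has {beta,gamma,epsilon,zeta} — only eta is left for (r5,c4).
row 1 has {alpha,beta,gamma,delta,epsilon,zeta}; column 2 has {alpha,delta} — only eta is left for (r1,c2).
row 4 has {alpha,beta,epsilon,zeta}; column 4 has {beta,gamma,epsilon,zeta,eta} — only delta is left for (r4,c4).
row 4 has {alpha,beta,delta,epsilon,zeta}; column 5 has {alpha,gamma,zeta} — only eta is left for (r4,c5).
row 4 has {alpha,beta,delta,epsilon,zeta,eta}; column 6 has {delta} — only gamma is left for (r4,c6).
row 3 has {epsilon,zeta,eta}; column 4 has {beta,gamma,delta,epsilon,zeta,eta} — only alpha is left for (r3,c4).
row 3 has {alpha,epsilon,zeta,eta}; column 6 has {gamma,delta} — only beta is left for (r3,c6).
row 5 has {alpha,delta,zeta,eta}; column 6 has {beta,gamma,delta} — only epsilon is left for (r5,c6).
row 7 has {zeta,eta}; column 6 has {beta,gamma,delta,epsilon} — only alpha is left for (r7,c6).
row 2 has {gamma,epsilon,eta}; column 6 has {alpha,beta,gamma,delta,epsilon} — only zeta is left for (r2,c6).
row 3 has {alpha,beta,epsilon,zeta,eta}; column 2 has {alpha,delta,eta} — only gamma is left for (r3,c2).
row 3 has {alpha,beta,gamma,epsilon,zeta,eta}; column 7 has {epsilon,zeta,eta} — only delta is left for (r3,c7).
row 6 has {gamma,delta}; column 6 has {alpha,beta,gamma,delta,epsilon,zeta} — only eta is left for (r6,c6).
row 2 has {gamma,epsilon,zeta,eta}; column 2 has {alpha,gamma,delta,eta} — only beta is left for (r2,c2).
row 2 has {beta,gamma,epsilon,zeta,eta}; column 5 has {alpha,gamma,zeta,eta} — only delta is left for (r2,c5).
row 7 has {alpha,zeta,eta}; column 2 has {alpha,beta,gamma,delta,eta} — only epsilon is left for (r7,c2).
row 7 has {alpha,epsilon,zeta,eta}; column 5 has {alpha,gamma,delta,zeta,eta} — only beta is left for (r7,c5).
row 7 has {alpha,beta,epsilon,zeta,eta}; column 7 has {delta,epsilon,zeta,eta} — only gamma is left for (r7,c7).
row 2 has {beta,gamma,delta,epsilon,zeta,eta}; column 3 has {epsilon,zeta,eta} — only alpha is left for (r2,c3).
row 5 has {alpha,delta,epsilon,zeta,eta}; column 7 has {gamma,delta,epsilon,zeta,eta} — only beta is left for (r5,c7).
row 6 has {gamma,delta,eta}; column 2 has {alpha,beta,gamma,delta,epsilon,eta} — only zeta is left for (r6,c2).
row 6 has {gamma,delta,zeta,eta}; column 3 has {alpha,epsilon,zeta,eta} — only beta is left for (r6,c3).
row 6 has {beta,gamma,delta,zeta,eta}; column 5 has {alpha,beta,gamma,delta,zeta,eta} — only epsilon is left for (r6,c5).
row 6 has {beta,gamma,delta,epsilon,zeta,eta}; column 7 has {beta,gamma,delta,epsilon,zeta,eta} — only alpha is left for (r6,c7).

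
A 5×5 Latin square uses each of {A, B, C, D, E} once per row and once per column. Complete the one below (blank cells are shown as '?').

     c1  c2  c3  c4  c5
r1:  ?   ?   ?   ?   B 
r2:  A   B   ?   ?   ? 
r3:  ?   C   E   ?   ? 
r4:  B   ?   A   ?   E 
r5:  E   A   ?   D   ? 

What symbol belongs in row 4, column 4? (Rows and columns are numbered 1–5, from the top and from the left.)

C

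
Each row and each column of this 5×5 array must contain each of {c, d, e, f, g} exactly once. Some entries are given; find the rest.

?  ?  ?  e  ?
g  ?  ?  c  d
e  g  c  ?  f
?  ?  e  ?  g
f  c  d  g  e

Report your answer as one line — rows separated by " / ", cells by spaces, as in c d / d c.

(r1,c5) = c
(r2,c3) = f
(r3,c4) = d
(r4,c4) = f
(r1,c1) = d
(r1,c2) = f
(r1,c3) = g
(r2,c2) = e
(r4,c1) = c
(r4,c2) = d

d f g e c / g e f c d / e g c d f / c d e f g / f c d g e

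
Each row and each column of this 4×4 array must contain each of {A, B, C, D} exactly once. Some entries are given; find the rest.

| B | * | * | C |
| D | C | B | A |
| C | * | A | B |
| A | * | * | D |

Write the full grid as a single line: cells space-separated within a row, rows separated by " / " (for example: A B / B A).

(r1,c3) = D
(r3,c2) = D
(r4,c2) = B
(r4,c3) = C
(r1,c2) = A

B A D C / D C B A / C D A B / A B C D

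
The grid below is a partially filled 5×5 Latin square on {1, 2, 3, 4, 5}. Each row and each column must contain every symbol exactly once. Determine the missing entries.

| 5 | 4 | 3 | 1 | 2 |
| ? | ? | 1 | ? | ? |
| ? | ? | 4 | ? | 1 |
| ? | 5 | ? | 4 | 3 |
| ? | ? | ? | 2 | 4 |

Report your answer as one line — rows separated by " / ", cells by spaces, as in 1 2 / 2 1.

5 4 3 1 2 / 4 2 1 3 5 / 2 3 4 5 1 / 1 5 2 4 3 / 3 1 5 2 4

Cell (r2,c5): row 2 has {1}; column 5 has {1,2,3,4} → 5.
Cell (r4,c3): row 4 has {3,4,5}; column 3 has {1,3,4} → 2.
Cell (r5,c3): row 5 has {2,4}; column 3 has {1,2,3,4} → 5.
Cell (r2,c4): row 2 has {1,5}; column 4 has {1,2,4} → 3.
Cell (r3,c4): row 3 has {1,4}; column 4 has {1,2,3,4} → 5.
Cell (r4,c1): row 4 has {2,3,4,5}; column 1 has {5} → 1.
Cell (r5,c1): row 5 has {2,4,5}; column 1 has {1,5} → 3.
Cell (r5,c2): row 5 has {2,3,4,5}; column 2 has {4,5} → 1.
Cell (r2,c2): row 2 has {1,3,5}; column 2 has {1,4,5} → 2.
Cell (r3,c1): row 3 has {1,4,5}; column 1 has {1,3,5} → 2.
Cell (r3,c2): row 3 has {1,2,4,5}; column 2 has {1,2,4,5} → 3.
Cell (r2,c1): row 2 has {1,2,3,5}; column 1 has {1,2,3,5} → 4.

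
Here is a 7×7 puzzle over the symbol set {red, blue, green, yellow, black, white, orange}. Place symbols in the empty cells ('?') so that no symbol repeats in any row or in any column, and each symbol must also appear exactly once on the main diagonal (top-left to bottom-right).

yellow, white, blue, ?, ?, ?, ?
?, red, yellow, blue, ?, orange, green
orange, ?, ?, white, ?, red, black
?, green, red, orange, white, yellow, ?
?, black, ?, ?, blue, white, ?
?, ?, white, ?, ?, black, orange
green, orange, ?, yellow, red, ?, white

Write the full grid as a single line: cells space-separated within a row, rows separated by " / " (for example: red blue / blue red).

Cell (r1,c6): row 1 has {blue,yellow,white}; column 6 has {red,yellow,black,white,orange} → green.
Cell (r1,c7): row 1 has {blue,green,yellow,white}; column 7 has {green,black,white,orange} → red.
Cell (r2,c5): row 2 has {red,blue,green,yellow,orange}; column 5 has {red,blue,white} → black.
Cell (r3,c3): row 3 has {red,black,white,orange}; column 3 has {red,blue,yellow,white}; the diagonal has {red,blue,yellow,black,white,orange} → green.
Cell (r3,c5): row 3 has {red,green,black,white,orange}; column 5 has {red,blue,black,white} → yellow.
Cell (r4,c7): row 4 has {red,green,yellow,white,orange}; column 7 has {red,green,black,white,orange} → blue.
Cell (r5,c1): row 5 has {blue,black,white}; column 1 has {green,yellow,orange} → red.
Cell (r5,c3): row 5 has {red,blue,black,white}; column 3 has {red,blue,green,yellow,white} → orange.
Cell (r5,c4): row 5 has {red,blue,black,white,orange}; column 4 has {blue,yellow,white,orange} → green.
Cell (r5,c7): row 5 has {red,blue,green,black,white,orange}; column 7 has {red,blue,green,black,white,orange} → yellow.
Cell (r6,c1): row 6 has {black,white,orange}; column 1 has {red,green,yellow,orange} → blue.
Cell (r6,c2): row 6 has {blue,black,white,orange}; column 2 has {red,green,black,white,orange} → yellow.
Cell (r6,c4): row 6 has {blue,yellow,black,white,orange}; column 4 has {blue,green,yellow,white,orange} → red.
Cell (r6,c5): row 6 has {red,blue,yellow,black,white,orange}; column 5 has {red,blue,yellow,black,white} → green.
Cell (r7,c3): row 7 has {red,green,yellow,white,orange}; column 3 has {red,blue,green,yellow,white,orange} → black.
Cell (r7,c6): row 7 has {red,green,yellow,black,white,orange}; column 6 has {red,green,yellow,black,white,orange} → blue.
Cell (r1,c4): row 1 has {red,blue,green,yellow,white}; column 4 has {red,blue,green,yellow,white,orange} → black.
Cell (r1,c5): row 1 has {red,blue,green,yellow,black,white}; column 5 has {red,blue,green,yellow,black,white} → orange.
Cell (r2,c1): row 2 has {red,blue,green,yellow,black,orange}; column 1 has {red,blue,green,yellow,orange} → white.
Cell (r3,c2): row 3 has {red,green,yellow,black,white,orange}; column 2 has {red,green,yellow,black,white,orange} → blue.
Cell (r4,c1): row 4 has {red,blue,green,yellow,white,orange}; column 1 has {red,blue,green,yellow,white,orange} → black.

yellow white blue black orange green red / white red yellow blue black orange green / orange blue green white yellow red black / black green red orange white yellow blue / red black orange green blue white yellow / blue yellow white red green black orange / green orange black yellow red blue white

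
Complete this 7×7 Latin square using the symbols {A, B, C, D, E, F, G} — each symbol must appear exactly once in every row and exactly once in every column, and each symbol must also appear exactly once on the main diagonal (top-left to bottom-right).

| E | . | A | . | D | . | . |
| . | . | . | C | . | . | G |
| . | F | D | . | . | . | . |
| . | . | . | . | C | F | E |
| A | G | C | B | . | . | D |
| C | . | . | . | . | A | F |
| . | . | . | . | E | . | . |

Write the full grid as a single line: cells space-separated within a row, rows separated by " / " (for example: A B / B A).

E C A F D G B / F B E C A D G / B F D E G C A / D A B G C F E / A G C B F E D / C E G D B A F / G D F A E B C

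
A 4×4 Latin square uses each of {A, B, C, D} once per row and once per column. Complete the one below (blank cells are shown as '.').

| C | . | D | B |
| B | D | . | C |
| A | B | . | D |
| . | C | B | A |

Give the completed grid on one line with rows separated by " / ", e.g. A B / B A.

row 1 has {B,C,D}; column 2 has {B,C,D} — only A is left for (r1,c2).
row 2 has {B,C,D}; column 3 has {B,D} — only A is left for (r2,c3).
row 3 has {A,B,D}; column 3 has {A,B,D} — only C is left for (r3,c3).
row 4 has {A,B,C}; column 1 has {A,B,C} — only D is left for (r4,c1).

C A D B / B D A C / A B C D / D C B A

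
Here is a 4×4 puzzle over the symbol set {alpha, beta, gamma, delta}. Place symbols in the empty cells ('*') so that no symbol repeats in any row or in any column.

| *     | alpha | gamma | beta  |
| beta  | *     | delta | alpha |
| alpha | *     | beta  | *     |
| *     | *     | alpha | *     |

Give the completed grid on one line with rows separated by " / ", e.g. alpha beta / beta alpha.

(r1,c1) = delta
(r2,c2) = gamma
(r3,c2) = delta
(r3,c4) = gamma
(r4,c1) = gamma
(r4,c2) = beta
(r4,c4) = delta

delta alpha gamma beta / beta gamma delta alpha / alpha delta beta gamma / gamma beta alpha delta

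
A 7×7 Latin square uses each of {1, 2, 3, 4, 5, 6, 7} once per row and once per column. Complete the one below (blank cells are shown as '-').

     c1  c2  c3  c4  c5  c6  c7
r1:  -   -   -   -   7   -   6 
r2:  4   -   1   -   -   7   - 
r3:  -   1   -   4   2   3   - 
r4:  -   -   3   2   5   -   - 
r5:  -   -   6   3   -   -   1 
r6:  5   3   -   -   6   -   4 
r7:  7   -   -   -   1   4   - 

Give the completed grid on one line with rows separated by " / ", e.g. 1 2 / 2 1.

Cell (r2,c5): row 2 has {1,4,7}; column 5 has {1,2,5,6,7} → 3.
Cell (r3,c1): row 3 has {1,2,3,4}; column 1 has {4,5,7} → 6.
Cell (r4,c1): row 4 has {2,3,5}; column 1 has {4,5,6,7} → 1.
Cell (r4,c6): row 4 has {1,2,3,5}; column 6 has {3,4,7} → 6.
Cell (r4,c7): row 4 has {1,2,3,5,6}; column 7 has {1,4,6} → 7.
Cell (r5,c1): row 5 has {1,3,6}; column 1 has {1,4,5,6,7} → 2.
Cell (r5,c5): row 5 has {1,2,3,6}; column 5 has {1,2,3,5,6,7} → 4.
Cell (r5,c6): row 5 has {1,2,3,4,6}; column 6 has {3,4,6,7} → 5.
Cell (r1,c1): row 1 has {6,7}; column 1 has {1,2,4,5,6,7} → 3.
Cell (r3,c7): row 3 has {1,2,3,4,6}; column 7 has {1,4,6,7} → 5.
Cell (r4,c2): row 4 has {1,2,3,5,6,7}; column 2 has {1,3} → 4.
Cell (r5,c2): row 5 has {1,2,3,4,5,6}; column 2 has {1,3,4} → 7.
Cell (r2,c7): row 2 has {1,3,4,7}; column 7 has {1,4,5,6,7} → 2.
Cell (r3,c3): row 3 has {1,2,3,4,5,6}; column 3 has {1,3,6} → 7.
Cell (r6,c3): row 6 has {3,4,5,6}; column 3 has {1,3,6,7} → 2.
Cell (r6,c6): row 6 has {2,3,4,5,6}; column 6 has {3,4,5,6,7} → 1.
Cell (r7,c3): row 7 has {1,4,7}; column 3 has {1,2,3,6,7} → 5.
Cell (r7,c4): row 7 has {1,4,5,7}; column 4 has {2,3,4} → 6.
Cell (r7,c7): row 7 has {1,4,5,6,7}; column 7 has {1,2,4,5,6,7} → 3.
Cell (r1,c3): row 1 has {3,6,7}; column 3 has {1,2,3,5,6,7} → 4.
Cell (r1,c6): row 1 has {3,4,6,7}; column 6 has {1,3,4,5,6,7} → 2.
Cell (r2,c4): row 2 has {1,2,3,4,7}; column 4 has {2,3,4,6} → 5.
Cell (r6,c4): row 6 has {1,2,3,4,5,6}; column 4 has {2,3,4,5,6} → 7.
Cell (r7,c2): row 7 has {1,3,4,5,6,7}; column 2 has {1,3,4,7} → 2.
Cell (r1,c2): row 1 has {2,3,4,6,7}; column 2 has {1,2,3,4,7} → 5.
Cell (r1,c4): row 1 has {2,3,4,5,6,7}; column 4 has {2,3,4,5,6,7} → 1.
Cell (r2,c2): row 2 has {1,2,3,4,5,7}; column 2 has {1,2,3,4,5,7} → 6.

3 5 4 1 7 2 6 / 4 6 1 5 3 7 2 / 6 1 7 4 2 3 5 / 1 4 3 2 5 6 7 / 2 7 6 3 4 5 1 / 5 3 2 7 6 1 4 / 7 2 5 6 1 4 3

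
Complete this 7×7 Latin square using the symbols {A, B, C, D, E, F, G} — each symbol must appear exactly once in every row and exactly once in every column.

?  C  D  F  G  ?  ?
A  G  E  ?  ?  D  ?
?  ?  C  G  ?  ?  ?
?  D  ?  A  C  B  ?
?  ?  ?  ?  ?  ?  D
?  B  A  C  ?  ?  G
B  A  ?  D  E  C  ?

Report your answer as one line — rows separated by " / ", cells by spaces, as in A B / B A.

Cell (r1,c1): row 1 has {C,D,F,G}; column 1 has {A,B} → E.
Cell (r1,c6): row 1 has {C,D,E,F,G}; column 6 has {B,C,D} → A.
Cell (r1,c7): row 1 has {A,C,D,E,F,G}; column 7 has {D,G} → B.
Cell (r2,c4): row 2 has {A,D,E,G}; column 4 has {A,C,D,F,G} → B.
Cell (r2,c5): row 2 has {A,B,D,E,G}; column 5 has {C,E,G} → F.
Cell (r2,c7): row 2 has {A,B,D,E,F,G}; column 7 has {B,D,G} → C.
Cell (r5,c4): row 5 has {D}; column 4 has {A,B,C,D,F,G} → E.
Cell (r6,c5): row 6 has {A,B,C,G}; column 5 has {C,E,F,G} → D.
Cell (r7,c7): row 7 has {A,B,C,D,E}; column 7 has {B,C,D,G} → F.
Cell (r4,c7): row 4 has {A,B,C,D}; column 7 has {B,C,D,F,G} → E.
Cell (r5,c2): row 5 has {D,E}; column 2 has {A,B,C,D,G} → F.
Cell (r5,c6): row 5 has {D,E,F}; column 6 has {A,B,C,D} → G.
Cell (r6,c1): row 6 has {A,B,C,D,G}; column 1 has {A,B,E} → F.
Cell (r6,c6): row 6 has {A,B,C,D,F,G}; column 6 has {A,B,C,D,G} → E.
Cell (r7,c3): row 7 has {A,B,C,D,E,F}; column 3 has {A,C,D,E} → G.
Cell (r3,c1): row 3 has {C,G}; column 1 has {A,B,E,F} → D.
Cell (r3,c2): row 3 has {C,D,G}; column 2 has {A,B,C,D,F,G} → E.
Cell (r3,c6): row 3 has {C,D,E,G}; column 6 has {A,B,C,D,E,G} → F.
Cell (r3,c7): row 3 has {C,D,E,F,G}; column 7 has {B,C,D,E,F,G} → A.
Cell (r4,c1): row 4 has {A,B,C,D,E}; column 1 has {A,B,D,E,F} → G.
Cell (r4,c3): row 4 has {A,B,C,D,E,G}; column 3 has {A,C,D,E,G} → F.
Cell (r5,c1): row 5 has {D,E,F,G}; column 1 has {A,B,D,E,F,G} → C.
Cell (r5,c3): row 5 has {C,D,E,F,G}; column 3 has {A,C,D,E,F,G} → B.
Cell (r5,c5): row 5 has {B,C,D,E,F,G}; column 5 has {C,D,E,F,G} → A.
Cell (r3,c5): row 3 has {A,C,D,E,F,G}; column 5 has {A,C,D,E,F,G} → B.

E C D F G A B / A G E B F D C / D E C G B F A / G D F A C B E / C F B E A G D / F B A C D E G / B A G D E C F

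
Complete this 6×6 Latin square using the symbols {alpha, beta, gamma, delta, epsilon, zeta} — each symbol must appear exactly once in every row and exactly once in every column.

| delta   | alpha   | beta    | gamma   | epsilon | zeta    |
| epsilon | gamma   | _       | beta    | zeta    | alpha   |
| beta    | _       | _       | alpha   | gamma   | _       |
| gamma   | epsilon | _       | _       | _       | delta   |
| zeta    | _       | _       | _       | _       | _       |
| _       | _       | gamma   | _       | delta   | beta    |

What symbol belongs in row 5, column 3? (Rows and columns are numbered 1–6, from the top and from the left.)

epsilon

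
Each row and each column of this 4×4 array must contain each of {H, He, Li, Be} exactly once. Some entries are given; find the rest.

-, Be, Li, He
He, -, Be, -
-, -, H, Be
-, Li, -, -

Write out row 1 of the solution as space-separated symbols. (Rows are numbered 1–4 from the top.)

H Be Li He

At row 1, column 1: row 1 has {He,Li,Be}; column 1 has {He}; that leaves H.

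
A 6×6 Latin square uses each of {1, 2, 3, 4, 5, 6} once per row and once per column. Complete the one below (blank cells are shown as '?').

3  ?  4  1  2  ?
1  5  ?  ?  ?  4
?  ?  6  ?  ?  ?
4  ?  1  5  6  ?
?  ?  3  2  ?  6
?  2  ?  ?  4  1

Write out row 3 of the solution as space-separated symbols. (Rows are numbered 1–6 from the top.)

2 1 6 4 5 3

(r1,c2) = 6
(r1,c6) = 5
(r2,c3) = 2
(r2,c5) = 3
(r4,c2) = 3
(r4,c6) = 2
(r5,c1) = 5
(r5,c5) = 1
(r6,c1) = 6
(r6,c3) = 5
(r6,c4) = 3
(r2,c4) = 6
(r3,c1) = 2
(r3,c4) = 4
(r3,c5) = 5
(r3,c6) = 3
(r5,c2) = 4
(r3,c2) = 1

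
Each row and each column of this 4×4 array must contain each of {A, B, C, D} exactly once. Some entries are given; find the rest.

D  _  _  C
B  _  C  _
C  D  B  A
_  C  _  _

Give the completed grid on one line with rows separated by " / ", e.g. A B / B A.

D B A C / B A C D / C D B A / A C D B

Cell (r1,c3): row 1 has {C,D}; column 3 has {B,C} → A.
Cell (r2,c2): row 2 has {B,C}; column 2 has {C,D} → A.
Cell (r2,c4): row 2 has {A,B,C}; column 4 has {A,C} → D.
Cell (r4,c1): row 4 has {C}; column 1 has {B,C,D} → A.
Cell (r4,c3): row 4 has {A,C}; column 3 has {A,B,C} → D.
Cell (r4,c4): row 4 has {A,C,D}; column 4 has {A,C,D} → B.
Cell (r1,c2): row 1 has {A,C,D}; column 2 has {A,C,D} → B.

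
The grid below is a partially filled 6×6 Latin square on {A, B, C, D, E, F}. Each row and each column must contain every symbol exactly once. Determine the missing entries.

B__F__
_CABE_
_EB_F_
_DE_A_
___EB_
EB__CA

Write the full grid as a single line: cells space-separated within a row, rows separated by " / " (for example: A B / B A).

(r1,c2) = A
(r1,c5) = D
(r4,c4) = C
(r5,c2) = F
(r6,c4) = D
(r1,c3) = C
(r1,c6) = E
(r3,c4) = A
(r4,c1) = F
(r4,c6) = B
(r5,c3) = D
(r5,c6) = C
(r6,c3) = F
(r2,c1) = D
(r2,c6) = F
(r3,c1) = C
(r3,c6) = D
(r5,c1) = A

B A C F D E / D C A B E F / C E B A F D / F D E C A B / A F D E B C / E B F D C A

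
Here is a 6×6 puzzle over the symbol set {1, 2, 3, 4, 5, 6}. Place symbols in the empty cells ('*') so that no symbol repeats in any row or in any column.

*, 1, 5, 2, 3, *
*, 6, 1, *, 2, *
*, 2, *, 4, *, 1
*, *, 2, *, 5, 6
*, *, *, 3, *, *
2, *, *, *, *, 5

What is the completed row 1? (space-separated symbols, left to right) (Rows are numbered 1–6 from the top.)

6 1 5 2 3 4

Cell (r1,c6): row 1 has {1,2,3,5}; column 6 has {1,5,6} → 4.
Cell (r2,c4): row 2 has {1,2,6}; column 4 has {2,3,4} → 5.
Cell (r2,c6): row 2 has {1,2,5,6}; column 6 has {1,4,5,6} → 3.
Cell (r3,c5): row 3 has {1,2,4}; column 5 has {2,3,5} → 6.
Cell (r4,c4): row 4 has {2,5,6}; column 4 has {2,3,4,5} → 1.
Cell (r5,c6): row 5 has {3}; column 6 has {1,3,4,5,6} → 2.
Cell (r6,c4): row 6 has {2,5}; column 4 has {1,2,3,4,5} → 6.
Cell (r1,c1): row 1 has {1,2,3,4,5}; column 1 has {2} → 6.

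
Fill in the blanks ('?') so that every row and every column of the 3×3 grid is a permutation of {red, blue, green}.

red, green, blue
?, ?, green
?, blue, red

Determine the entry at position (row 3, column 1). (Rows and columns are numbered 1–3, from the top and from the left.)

row 2 has {green}; column 1 has {red} — only blue is left for (r2,c1).
row 2 has {blue,green}; column 2 has {blue,green} — only red is left for (r2,c2).
row 3 has {red,blue}; column 1 has {red,blue} — only green is left for (r3,c1).

green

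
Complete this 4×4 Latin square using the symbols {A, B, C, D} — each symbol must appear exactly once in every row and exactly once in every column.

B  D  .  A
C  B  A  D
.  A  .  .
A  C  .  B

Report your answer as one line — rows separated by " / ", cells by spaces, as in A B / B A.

B D C A / C B A D / D A B C / A C D B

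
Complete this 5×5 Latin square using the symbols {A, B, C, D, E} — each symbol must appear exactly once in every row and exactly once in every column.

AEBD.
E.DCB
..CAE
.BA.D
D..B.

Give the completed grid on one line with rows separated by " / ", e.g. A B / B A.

(r1,c5) = C
(r2,c2) = A
(r3,c1) = B
(r3,c2) = D
(r4,c1) = C
(r4,c4) = E
(r5,c2) = C
(r5,c3) = E
(r5,c5) = A

A E B D C / E A D C B / B D C A E / C B A E D / D C E B A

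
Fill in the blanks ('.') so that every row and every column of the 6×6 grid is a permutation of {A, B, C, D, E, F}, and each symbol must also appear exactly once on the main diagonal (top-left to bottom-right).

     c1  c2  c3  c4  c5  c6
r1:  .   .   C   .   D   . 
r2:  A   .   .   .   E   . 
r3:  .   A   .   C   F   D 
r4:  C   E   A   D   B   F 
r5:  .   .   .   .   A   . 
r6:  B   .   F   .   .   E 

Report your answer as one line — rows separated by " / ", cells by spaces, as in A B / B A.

F B C E D A / A C D F E B / E A B C F D / C E A D B F / D F E B A C / B D F A C E

Cell (r1,c1): row 1 has {C,D}; column 1 has {A,B,C}; the diagonal has {A,D,E} → F.
Cell (r1,c2): row 1 has {C,D,F}; column 2 has {A,E} → B.
Cell (r1,c6): row 1 has {B,C,D,F}; column 6 has {D,E,F} → A.
Cell (r2,c2): row 2 has {A,E}; column 2 has {A,B,E}; the diagonal has {A,D,E,F} → C.
Cell (r2,c6): row 2 has {A,C,E}; column 6 has {A,D,E,F} → B.
Cell (r3,c1): row 3 has {A,C,D,F}; column 1 has {A,B,C,F} → E.
Cell (r3,c3): row 3 has {A,C,D,E,F}; column 3 has {A,C,F}; the diagonal has {A,C,D,E,F} → B.
Cell (r5,c1): row 5 has {A}; column 1 has {A,B,C,E,F} → D.
Cell (r5,c2): row 5 has {A,D}; column 2 has {A,B,C,E} → F.
Cell (r5,c3): row 5 has {A,D,F}; column 3 has {A,B,C,F} → E.
Cell (r5,c4): row 5 has {A,D,E,F}; column 4 has {C,D} → B.
Cell (r5,c6): row 5 has {A,B,D,E,F}; column 6 has {A,B,D,E,F} → C.
Cell (r6,c2): row 6 has {B,E,F}; column 2 has {A,B,C,E,F} → D.
Cell (r6,c4): row 6 has {B,D,E,F}; column 4 has {B,C,D} → A.
Cell (r6,c5): row 6 has {A,B,D,E,F}; column 5 has {A,B,D,E,F} → C.
Cell (r1,c4): row 1 has {A,B,C,D,F}; column 4 has {A,B,C,D} → E.
Cell (r2,c3): row 2 has {A,B,C,E}; column 3 has {A,B,C,E,F} → D.
Cell (r2,c4): row 2 has {A,B,C,D,E}; column 4 has {A,B,C,D,E} → F.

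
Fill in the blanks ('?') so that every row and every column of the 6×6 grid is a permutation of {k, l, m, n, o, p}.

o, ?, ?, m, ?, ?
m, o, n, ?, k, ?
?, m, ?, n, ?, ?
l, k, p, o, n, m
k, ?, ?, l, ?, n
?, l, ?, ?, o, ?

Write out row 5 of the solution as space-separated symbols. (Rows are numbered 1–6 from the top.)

k p o l m n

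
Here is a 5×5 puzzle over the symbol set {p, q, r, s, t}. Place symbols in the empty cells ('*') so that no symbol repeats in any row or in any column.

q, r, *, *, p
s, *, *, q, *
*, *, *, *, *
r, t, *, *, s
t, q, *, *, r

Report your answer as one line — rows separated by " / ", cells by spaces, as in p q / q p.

q r s t p / s p r q t / p s t r q / r t q p s / t q p s r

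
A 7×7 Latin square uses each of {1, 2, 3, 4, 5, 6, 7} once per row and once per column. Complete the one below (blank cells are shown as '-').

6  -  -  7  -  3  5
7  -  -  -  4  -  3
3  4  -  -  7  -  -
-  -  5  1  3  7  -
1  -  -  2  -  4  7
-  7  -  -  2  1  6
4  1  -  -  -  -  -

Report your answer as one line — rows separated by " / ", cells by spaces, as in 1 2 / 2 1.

6 2 4 7 1 3 5 / 7 5 1 6 4 2 3 / 3 4 2 5 7 6 1 / 2 6 5 1 3 7 4 / 1 3 6 2 5 4 7 / 5 7 3 4 2 1 6 / 4 1 7 3 6 5 2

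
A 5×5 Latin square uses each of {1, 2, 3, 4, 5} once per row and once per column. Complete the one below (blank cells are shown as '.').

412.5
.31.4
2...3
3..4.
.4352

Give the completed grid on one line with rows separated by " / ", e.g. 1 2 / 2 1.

4 1 2 3 5 / 5 3 1 2 4 / 2 5 4 1 3 / 3 2 5 4 1 / 1 4 3 5 2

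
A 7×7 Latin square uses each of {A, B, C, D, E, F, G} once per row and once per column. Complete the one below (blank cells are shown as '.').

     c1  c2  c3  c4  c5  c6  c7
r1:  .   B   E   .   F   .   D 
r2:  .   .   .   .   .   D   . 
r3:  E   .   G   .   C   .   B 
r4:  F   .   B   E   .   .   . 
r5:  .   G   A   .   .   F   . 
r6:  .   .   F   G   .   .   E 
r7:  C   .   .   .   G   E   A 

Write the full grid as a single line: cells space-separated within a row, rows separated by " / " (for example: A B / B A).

A B E C F G D / G E C A B D F / E D G F C A B / F A B E D C G / B G A D E F C / D C F G A B E / C F D B G E A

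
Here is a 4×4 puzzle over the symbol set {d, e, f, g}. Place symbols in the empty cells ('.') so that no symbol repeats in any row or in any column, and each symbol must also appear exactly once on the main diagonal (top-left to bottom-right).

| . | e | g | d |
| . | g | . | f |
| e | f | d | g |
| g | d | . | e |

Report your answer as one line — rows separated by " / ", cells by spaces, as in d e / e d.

f e g d / d g e f / e f d g / g d f e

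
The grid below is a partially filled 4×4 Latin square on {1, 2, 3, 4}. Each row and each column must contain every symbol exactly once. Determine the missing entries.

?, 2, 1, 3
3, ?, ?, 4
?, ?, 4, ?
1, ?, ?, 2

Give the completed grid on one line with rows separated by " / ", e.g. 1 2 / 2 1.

4 2 1 3 / 3 1 2 4 / 2 3 4 1 / 1 4 3 2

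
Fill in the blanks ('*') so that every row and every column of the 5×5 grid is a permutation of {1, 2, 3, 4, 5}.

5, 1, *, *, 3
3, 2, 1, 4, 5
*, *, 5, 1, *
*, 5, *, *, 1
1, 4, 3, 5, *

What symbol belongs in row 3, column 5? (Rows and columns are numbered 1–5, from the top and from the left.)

4

row 1 has {1,3,5}; column 4 has {1,4,5} — only 2 is left for (r1,c4).
row 3 has {1,5}; column 2 has {1,2,4,5} — only 3 is left for (r3,c2).
row 4 has {1,5}; column 4 has {1,2,4,5} — only 3 is left for (r4,c4).
row 5 has {1,3,4,5}; column 5 has {1,3,5} — only 2 is left for (r5,c5).
row 1 has {1,2,3,5}; column 3 has {1,3,5} — only 4 is left for (r1,c3).
row 3 has {1,3,5}; column 5 has {1,2,3,5} — only 4 is left for (r3,c5).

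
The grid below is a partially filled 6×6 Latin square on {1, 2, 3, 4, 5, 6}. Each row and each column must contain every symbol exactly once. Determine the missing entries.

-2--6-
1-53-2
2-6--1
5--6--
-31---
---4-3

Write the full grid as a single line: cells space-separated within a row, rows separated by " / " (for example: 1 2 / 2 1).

3 2 4 1 6 5 / 1 6 5 3 4 2 / 2 4 6 5 3 1 / 5 1 3 6 2 4 / 4 3 1 2 5 6 / 6 5 2 4 1 3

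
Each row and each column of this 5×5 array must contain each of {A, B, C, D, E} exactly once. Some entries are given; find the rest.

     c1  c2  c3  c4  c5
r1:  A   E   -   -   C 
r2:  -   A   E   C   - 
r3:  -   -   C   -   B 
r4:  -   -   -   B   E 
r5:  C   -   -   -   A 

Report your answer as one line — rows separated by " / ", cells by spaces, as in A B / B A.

A E B D C / B A E C D / E D C A B / D C A B E / C B D E A

Cell (r1,c4): row 1 has {A,C,E}; column 4 has {B,C} → D.
Cell (r2,c5): row 2 has {A,C,E}; column 5 has {A,B,C,E} → D.
Cell (r3,c2): row 3 has {B,C}; column 2 has {A,E} → D.
Cell (r4,c1): row 4 has {B,E}; column 1 has {A,C} → D.
Cell (r4,c2): row 4 has {B,D,E}; column 2 has {A,D,E} → C.
Cell (r4,c3): row 4 has {B,C,D,E}; column 3 has {C,E} → A.
Cell (r5,c2): row 5 has {A,C}; column 2 has {A,C,D,E} → B.
Cell (r5,c3): row 5 has {A,B,C}; column 3 has {A,C,E} → D.
Cell (r5,c4): row 5 has {A,B,C,D}; column 4 has {B,C,D} → E.
Cell (r1,c3): row 1 has {A,C,D,E}; column 3 has {A,C,D,E} → B.
Cell (r2,c1): row 2 has {A,C,D,E}; column 1 has {A,C,D} → B.
Cell (r3,c1): row 3 has {B,C,D}; column 1 has {A,B,C,D} → E.
Cell (r3,c4): row 3 has {B,C,D,E}; column 4 has {B,C,D,E} → A.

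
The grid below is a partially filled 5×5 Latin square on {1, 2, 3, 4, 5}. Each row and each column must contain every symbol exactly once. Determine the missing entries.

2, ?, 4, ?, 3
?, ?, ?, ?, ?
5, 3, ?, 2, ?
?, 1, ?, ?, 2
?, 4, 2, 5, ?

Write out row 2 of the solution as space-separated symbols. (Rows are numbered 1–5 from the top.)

1 2 3 4 5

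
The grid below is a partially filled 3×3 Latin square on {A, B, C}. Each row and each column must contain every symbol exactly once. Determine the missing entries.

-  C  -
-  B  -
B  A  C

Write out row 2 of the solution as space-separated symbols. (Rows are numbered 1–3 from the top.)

C B A

(r1,c1) = A
(r1,c3) = B
(r2,c1) = C
(r2,c3) = A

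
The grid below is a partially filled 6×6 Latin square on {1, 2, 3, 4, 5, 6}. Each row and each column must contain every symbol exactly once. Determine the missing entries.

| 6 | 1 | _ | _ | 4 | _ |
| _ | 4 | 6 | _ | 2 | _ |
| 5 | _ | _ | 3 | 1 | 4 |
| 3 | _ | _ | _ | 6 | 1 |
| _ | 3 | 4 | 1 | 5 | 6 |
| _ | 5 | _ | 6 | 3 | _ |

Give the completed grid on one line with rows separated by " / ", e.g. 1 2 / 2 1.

6 1 3 2 4 5 / 1 4 6 5 2 3 / 5 6 2 3 1 4 / 3 2 5 4 6 1 / 2 3 4 1 5 6 / 4 5 1 6 3 2

(r2,c1) = 1
(r2,c4) = 5
(r2,c6) = 3
(r3,c3) = 2
(r4,c2) = 2
(r4,c3) = 5
(r4,c4) = 4
(r5,c1) = 2
(r6,c1) = 4
(r6,c3) = 1
(r6,c6) = 2
(r1,c3) = 3
(r1,c4) = 2
(r1,c6) = 5
(r3,c2) = 6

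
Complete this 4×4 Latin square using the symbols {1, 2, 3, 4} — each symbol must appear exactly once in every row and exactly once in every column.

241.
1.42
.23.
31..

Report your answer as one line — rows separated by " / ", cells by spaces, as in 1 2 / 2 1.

2 4 1 3 / 1 3 4 2 / 4 2 3 1 / 3 1 2 4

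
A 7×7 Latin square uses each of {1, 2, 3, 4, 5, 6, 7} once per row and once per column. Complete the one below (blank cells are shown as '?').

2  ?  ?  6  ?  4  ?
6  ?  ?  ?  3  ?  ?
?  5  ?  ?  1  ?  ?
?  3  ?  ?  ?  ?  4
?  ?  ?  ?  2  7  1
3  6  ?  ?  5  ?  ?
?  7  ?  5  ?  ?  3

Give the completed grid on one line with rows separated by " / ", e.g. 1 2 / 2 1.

2 1 3 6 7 4 5 / 6 2 1 4 3 5 7 / 4 5 7 2 1 3 6 / 7 3 5 1 6 2 4 / 5 4 6 3 2 7 1 / 3 6 4 7 5 1 2 / 1 7 2 5 4 6 3

row 1 has {2,4,6}; column 2 has {3,5,6,7} — only 1 is left for (r1,c2).
row 1 has {1,2,4,6}; column 5 has {1,2,3,5} — only 7 is left for (r1,c5).
row 1 has {1,2,4,6,7}; column 7 has {1,3,4} — only 5 is left for (r1,c7).
row 4 has {3,4}; column 5 has {1,2,3,5,7} — only 6 is left for (r4,c5).
row 5 has {1,2,7}; column 2 has {1,3,5,6,7} — only 4 is left for (r5,c2).
row 5 has {1,2,4,7}; column 4 has {5,6} — only 3 is left for (r5,c4).
row 7 has {3,5,7}; column 5 has {1,2,3,5,6,7} — only 4 is left for (r7,c5).
row 1 has {1,2,4,5,6,7}; column 3 is empty so far — only 3 is left for (r1,c3).
row 2 has {3,6}; column 2 has {1,3,4,5,6,7} — only 2 is left for (r2,c2).
row 2 has {2,3,6}; column 7 has {1,3,4,5} — only 7 is left for (r2,c7).
row 5 has {1,2,3,4,7}; column 1 has {2,3,6} — only 5 is left for (r5,c1).
row 5 has {1,2,3,4,5,7}; column 3 has {3} — only 6 is left for (r5,c3).
row 6 has {3,5,6}; column 7 has {1,3,4,5,7} — only 2 is left for (r6,c7).
row 7 has {3,4,5,7}; column 1 has {2,3,5,6} — only 1 is left for (r7,c1).
row 7 has {1,3,4,5,7}; column 3 has {3,6} — only 2 is left for (r7,c3).
row 7 has {1,2,3,4,5,7}; column 6 has {4,7} — only 6 is left for (r7,c6).
row 3 has {1,5}; column 7 has {1,2,3,4,5,7} — only 6 is left for (r3,c7).
row 4 has {3,4,6}; column 1 has {1,2,3,5,6} — only 7 is left for (r4,c1).
row 6 has {2,3,5,6}; column 6 has {4,6,7} — only 1 is left for (r6,c6).
row 2 has {2,3,6,7}; column 6 has {1,4,6,7} — only 5 is left for (r2,c6).
row 3 has {1,5,6}; column 1 has {1,2,3,5,6,7} — only 4 is left for (r3,c1).
row 3 has {1,4,5,6}; column 3 has {2,3,6} — only 7 is left for (r3,c3).
row 3 has {1,4,5,6,7}; column 4 has {3,5,6} — only 2 is left for (r3,c4).
row 3 has {1,2,4,5,6,7}; column 6 has {1,4,5,6,7} — only 3 is left for (r3,c6).
row 4 has {3,4,6,7}; column 4 has {2,3,5,6} — only 1 is left for (r4,c4).
row 4 has {1,3,4,6,7}; column 6 has {1,3,4,5,6,7} — only 2 is left for (r4,c6).
row 6 has {1,2,3,5,6}; column 3 has {2,3,6,7} — only 4 is left for (r6,c3).
row 6 has {1,2,3,4,5,6}; column 4 has {1,2,3,5,6} — only 7 is left for (r6,c4).
row 2 has {2,3,5,6,7}; column 3 has {2,3,4,6,7} — only 1 is left for (r2,c3).
row 2 has {1,2,3,5,6,7}; column 4 has {1,2,3,5,6,7} — only 4 is left for (r2,c4).
row 4 has {1,2,3,4,6,7}; column 3 has {1,2,3,4,6,7} — only 5 is left for (r4,c3).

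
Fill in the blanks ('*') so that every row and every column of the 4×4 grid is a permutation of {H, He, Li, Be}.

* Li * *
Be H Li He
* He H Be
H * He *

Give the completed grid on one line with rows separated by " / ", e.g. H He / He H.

He Li Be H / Be H Li He / Li He H Be / H Be He Li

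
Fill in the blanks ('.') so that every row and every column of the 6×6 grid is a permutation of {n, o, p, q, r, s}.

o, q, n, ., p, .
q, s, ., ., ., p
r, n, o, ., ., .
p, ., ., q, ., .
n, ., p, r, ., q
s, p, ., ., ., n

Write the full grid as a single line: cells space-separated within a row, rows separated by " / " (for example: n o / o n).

(r1,c4) = s
(r1,c6) = r
(r2,c3) = r
(r3,c4) = p
(r3,c6) = s
(r4,c3) = s
(r4,c6) = o
(r5,c2) = o
(r5,c5) = s
(r6,c3) = q
(r6,c4) = o
(r6,c5) = r
(r2,c4) = n
(r2,c5) = o
(r3,c5) = q
(r4,c2) = r
(r4,c5) = n

o q n s p r / q s r n o p / r n o p q s / p r s q n o / n o p r s q / s p q o r n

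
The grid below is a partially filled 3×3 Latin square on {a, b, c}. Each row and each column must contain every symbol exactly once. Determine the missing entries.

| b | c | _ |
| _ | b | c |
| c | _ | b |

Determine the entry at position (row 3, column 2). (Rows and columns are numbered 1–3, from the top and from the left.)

a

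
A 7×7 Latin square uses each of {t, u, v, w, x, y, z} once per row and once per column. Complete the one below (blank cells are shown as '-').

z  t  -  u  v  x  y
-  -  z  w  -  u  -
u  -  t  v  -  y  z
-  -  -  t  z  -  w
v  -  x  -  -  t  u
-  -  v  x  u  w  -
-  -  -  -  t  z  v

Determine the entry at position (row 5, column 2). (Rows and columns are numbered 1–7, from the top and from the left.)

y

(r1,c3) = w
(r4,c6) = v
(r6,c7) = t
(r7,c4) = y
(r2,c7) = x
(r5,c4) = z
(r6,c1) = y
(r6,c2) = z
(r7,c3) = u
(r2,c1) = t
(r2,c5) = y
(r4,c1) = x
(r4,c3) = y
(r5,c5) = w
(r7,c1) = w
(r7,c2) = x
(r2,c2) = v
(r3,c2) = w
(r3,c5) = x
(r4,c2) = u
(r5,c2) = y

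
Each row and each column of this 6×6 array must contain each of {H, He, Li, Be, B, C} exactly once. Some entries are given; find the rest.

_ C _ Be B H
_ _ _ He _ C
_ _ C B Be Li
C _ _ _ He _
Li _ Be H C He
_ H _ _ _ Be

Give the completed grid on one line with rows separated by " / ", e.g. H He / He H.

He C Li Be B H / Be Li B He H C / H He C B Be Li / C Be H Li He B / Li B Be H C He / B H He C Li Be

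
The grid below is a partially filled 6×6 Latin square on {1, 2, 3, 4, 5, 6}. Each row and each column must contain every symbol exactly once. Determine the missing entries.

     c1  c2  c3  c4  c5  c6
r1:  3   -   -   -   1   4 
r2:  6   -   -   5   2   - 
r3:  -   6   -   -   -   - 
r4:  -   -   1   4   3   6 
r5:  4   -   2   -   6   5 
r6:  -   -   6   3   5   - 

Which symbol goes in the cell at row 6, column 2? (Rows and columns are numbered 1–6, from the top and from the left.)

4

At row 1, column 3: row 1 has {1,3,4}; column 3 has {1,2,6}; that leaves 5.
At row 3, column 5: row 3 has {6}; column 5 has {1,2,3,5,6}; that leaves 4.
At row 5, column 4: row 5 has {2,4,5,6}; column 4 has {3,4,5}; that leaves 1.
At row 1, column 2: row 1 has {1,3,4,5}; column 2 has {6}; that leaves 2.
At row 1, column 4: row 1 has {1,2,3,4,5}; column 4 has {1,3,4,5}; that leaves 6.
At row 3, column 3: row 3 has {4,6}; column 3 has {1,2,5,6}; that leaves 3.
At row 3, column 4: row 3 has {3,4,6}; column 4 has {1,3,4,5,6}; that leaves 2.
At row 3, column 6: row 3 has {2,3,4,6}; column 6 has {4,5,6}; that leaves 1.
At row 4, column 2: row 4 has {1,3,4,6}; column 2 has {2,6}; that leaves 5.
At row 5, column 2: row 5 has {1,2,4,5,6}; column 2 has {2,5,6}; that leaves 3.
At row 6, column 6: row 6 has {3,5,6}; column 6 has {1,4,5,6}; that leaves 2.
At row 2, column 3: row 2 has {2,5,6}; column 3 has {1,2,3,5,6}; that leaves 4.
At row 2, column 6: row 2 has {2,4,5,6}; column 6 has {1,2,4,5,6}; that leaves 3.
At row 3, column 1: row 3 has {1,2,3,4,6}; column 1 has {3,4,6}; that leaves 5.
At row 4, column 1: row 4 has {1,3,4,5,6}; column 1 has {3,4,5,6}; that leaves 2.
At row 6, column 1: row 6 has {2,3,5,6}; column 1 has {2,3,4,5,6}; that leaves 1.
At row 6, column 2: row 6 has {1,2,3,5,6}; column 2 has {2,3,5,6}; that leaves 4.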